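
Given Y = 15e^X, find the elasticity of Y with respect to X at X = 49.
Elasticity = 49

Elasticity = (dY/dX) · (X/Y)

dY/dX = 15·e^X
At X = 49: dY/dX = 15·e^49, Y = 15·e^49

Elasticity = (15·e^49) · (49 / (15·e^49)) = 49

Interpretation: for a small percentage change in X, the percentage change in Y is approximately 49.00 times as large.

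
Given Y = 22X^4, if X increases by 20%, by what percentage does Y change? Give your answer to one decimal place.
107.4%

For Y = 22X^4:
If X → X(1 + 0.2)
Then Y → Y · (1 + 0.2)^4
     = Y · 2.0736

Percentage change = ((1 + 0.2)^4 − 1) × 100% ≈ 107.4%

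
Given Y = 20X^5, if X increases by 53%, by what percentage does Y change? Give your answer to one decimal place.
738.4%

For Y = 20X^5:
If X → X(1 + 0.53)
Then Y → Y · (1 + 0.53)^5
     ≈ Y · 8.3841

Percentage change = ((1 + 0.53)^5 − 1) × 100% ≈ 738.4%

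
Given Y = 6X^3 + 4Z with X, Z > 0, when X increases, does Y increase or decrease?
Y increases

Taking the partial derivative:
∂Y/∂X = 18X^2

∂Y/∂X = 18X^2 > 0 (assuming positive values)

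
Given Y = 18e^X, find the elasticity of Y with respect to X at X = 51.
Elasticity = 51

Elasticity = (dY/dX) · (X/Y)

dY/dX = 18·e^X
At X = 51: dY/dX = 18·e^51, Y = 18·e^51

Elasticity = (18·e^51) · (51 / (18·e^51)) = 51

Interpretation: for a small percentage change in X, the percentage change in Y is approximately 51.00 times as large.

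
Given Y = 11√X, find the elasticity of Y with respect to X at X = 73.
Elasticity = 1/2

Elasticity = (dY/dX) · (X/Y)

dY/dX = 11/(2·√X)
At X = 73: dY/dX = 11·√73/146, Y = 11·√73

Elasticity = (11·√73/146) · (73 / (11·√73)) = 1/2

Interpretation: for a small percentage change in X, the percentage change in Y is approximately 0.50 times as large.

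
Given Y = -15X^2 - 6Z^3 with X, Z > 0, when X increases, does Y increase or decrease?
Y decreases

Taking the partial derivative:
∂Y/∂X = -30X

∂Y/∂X = -30X < 0 (assuming positive values)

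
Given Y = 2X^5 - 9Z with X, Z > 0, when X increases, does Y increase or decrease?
Y increases

Taking the partial derivative:
∂Y/∂X = 10X^4

∂Y/∂X = 10X^4 > 0 (assuming positive values)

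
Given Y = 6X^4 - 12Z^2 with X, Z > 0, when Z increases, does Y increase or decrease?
Y decreases

Taking the partial derivative:
∂Y/∂Z = -24Z

∂Y/∂Z = -24Z < 0 (assuming positive values)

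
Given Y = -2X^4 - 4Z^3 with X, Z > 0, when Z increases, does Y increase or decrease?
Y decreases

Taking the partial derivative:
∂Y/∂Z = -12Z^2

∂Y/∂Z = -12Z^2 < 0 (assuming positive values)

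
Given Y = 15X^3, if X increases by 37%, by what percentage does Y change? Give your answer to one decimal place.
157.1%

For Y = 15X^3:
If X → X(1 + 0.37)
Then Y → Y · (1 + 0.37)^3
     ≈ Y · 2.5714

Percentage change = ((1 + 0.37)^3 − 1) × 100% ≈ 157.1%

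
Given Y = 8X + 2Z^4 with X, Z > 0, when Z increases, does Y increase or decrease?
Y increases

Taking the partial derivative:
∂Y/∂Z = 8Z^3

∂Y/∂Z = 8Z^3 > 0 (assuming positive values)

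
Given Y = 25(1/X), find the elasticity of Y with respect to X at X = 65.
Elasticity = -1

Elasticity = (dY/dX) · (X/Y)

dY/dX = -25/X²
At X = 65: dY/dX = -1/169, Y = 5/13

Elasticity = (-1/169) · (65 / (5/13)) = -1

Interpretation: for a small percentage change in X, the percentage change in Y is approximately -1.00 times as large.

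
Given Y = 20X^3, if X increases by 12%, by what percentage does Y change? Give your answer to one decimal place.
40.5%

For Y = 20X^3:
If X → X(1 + 0.12)
Then Y → Y · (1 + 0.12)^3
     ≈ Y · 1.4049

Percentage change = ((1 + 0.12)^3 − 1) × 100% ≈ 40.5%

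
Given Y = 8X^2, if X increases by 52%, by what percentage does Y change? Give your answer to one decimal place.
131.0%

For Y = 8X^2:
If X → X(1 + 0.52)
Then Y → Y · (1 + 0.52)^2
     = Y · 2.3104

Percentage change = ((1 + 0.52)^2 − 1) × 100% ≈ 131.0%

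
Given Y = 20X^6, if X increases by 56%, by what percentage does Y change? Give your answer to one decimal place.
1341.3%

For Y = 20X^6:
If X → X(1 + 0.56)
Then Y → Y · (1 + 0.56)^6
     ≈ Y · 14.4128

Percentage change = ((1 + 0.56)^6 − 1) × 100% ≈ 1341.3%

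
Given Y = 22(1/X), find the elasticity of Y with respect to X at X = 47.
Elasticity = -1

Elasticity = (dY/dX) · (X/Y)

dY/dX = -22/X²
At X = 47: dY/dX = -22/2209, Y = 22/47

Elasticity = (-22/2209) · (47 / (22/47)) = -1

Interpretation: for a small percentage change in X, the percentage change in Y is approximately -1.00 times as large.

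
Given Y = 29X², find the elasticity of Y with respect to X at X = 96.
Elasticity = 2

Elasticity = (dY/dX) · (X/Y)

dY/dX = 58·X
At X = 96: dY/dX = 5568, Y = 267264

Elasticity = 5568 · (96 / 267264) = 2

Interpretation: for a small percentage change in X, the percentage change in Y is approximately 2.00 times as large.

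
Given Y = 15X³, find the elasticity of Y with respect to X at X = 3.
Elasticity = 3

Elasticity = (dY/dX) · (X/Y)

dY/dX = 45·X²
At X = 3: dY/dX = 405, Y = 405

Elasticity = 405 · (3 / 405) = 3

Interpretation: for a small percentage change in X, the percentage change in Y is approximately 3.00 times as large.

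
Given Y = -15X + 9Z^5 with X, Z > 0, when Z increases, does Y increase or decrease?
Y increases

Taking the partial derivative:
∂Y/∂Z = 45Z^4

∂Y/∂Z = 45Z^4 > 0 (assuming positive values)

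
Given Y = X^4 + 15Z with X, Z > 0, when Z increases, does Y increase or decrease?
Y increases

Taking the partial derivative:
∂Y/∂Z = 15

∂Y/∂Z = 15 > 0 (assuming positive values)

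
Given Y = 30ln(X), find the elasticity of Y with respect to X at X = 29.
Elasticity = 1/ln(29) ≈ 0.2970

Elasticity = (dY/dX) · (X/Y)

dY/dX = 30/X
At X = 29: dY/dX = 30/29, Y = 30·ln(29)

Elasticity = (30/29) · (29 / (30·ln(29))) = 1/ln(29) ≈ 0.2970

Interpretation: for a small percentage change in X, the percentage change in Y is approximately 0.30 times as large.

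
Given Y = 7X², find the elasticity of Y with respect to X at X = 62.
Elasticity = 2

Elasticity = (dY/dX) · (X/Y)

dY/dX = 14·X
At X = 62: dY/dX = 868, Y = 26908

Elasticity = 868 · (62 / 26908) = 2

Interpretation: for a small percentage change in X, the percentage change in Y is approximately 2.00 times as large.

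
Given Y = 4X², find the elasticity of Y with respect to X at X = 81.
Elasticity = 2

Elasticity = (dY/dX) · (X/Y)

dY/dX = 8·X
At X = 81: dY/dX = 648, Y = 26244

Elasticity = 648 · (81 / 26244) = 2

Interpretation: for a small percentage change in X, the percentage change in Y is approximately 2.00 times as large.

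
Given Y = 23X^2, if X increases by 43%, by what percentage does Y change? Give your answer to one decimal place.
104.5%

For Y = 23X^2:
If X → X(1 + 0.43)
Then Y → Y · (1 + 0.43)^2
     = Y · 2.0449

Percentage change = ((1 + 0.43)^2 − 1) × 100% ≈ 104.5%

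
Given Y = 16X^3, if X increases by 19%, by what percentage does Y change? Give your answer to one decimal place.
68.5%

For Y = 16X^3:
If X → X(1 + 0.19)
Then Y → Y · (1 + 0.19)^3
     ≈ Y · 1.6852

Percentage change = ((1 + 0.19)^3 − 1) × 100% ≈ 68.5%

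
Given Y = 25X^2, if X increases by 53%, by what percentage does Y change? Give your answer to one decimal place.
134.1%

For Y = 25X^2:
If X → X(1 + 0.53)
Then Y → Y · (1 + 0.53)^2
     = Y · 2.3409

Percentage change = ((1 + 0.53)^2 − 1) × 100% ≈ 134.1%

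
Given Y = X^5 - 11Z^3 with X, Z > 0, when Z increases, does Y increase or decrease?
Y decreases

Taking the partial derivative:
∂Y/∂Z = -33Z^2

∂Y/∂Z = -33Z^2 < 0 (assuming positive values)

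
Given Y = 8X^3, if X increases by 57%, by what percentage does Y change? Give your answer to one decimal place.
287.0%

For Y = 8X^3:
If X → X(1 + 0.57)
Then Y → Y · (1 + 0.57)^3
     ≈ Y · 3.8699

Percentage change = ((1 + 0.57)^3 − 1) × 100% ≈ 287.0%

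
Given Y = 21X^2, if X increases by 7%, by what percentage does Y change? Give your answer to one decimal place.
14.5%

For Y = 21X^2:
If X → X(1 + 0.07)
Then Y → Y · (1 + 0.07)^2
     = Y · 1.1449

Percentage change = ((1 + 0.07)^2 − 1) × 100% ≈ 14.5%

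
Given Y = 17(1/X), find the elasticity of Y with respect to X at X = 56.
Elasticity = -1

Elasticity = (dY/dX) · (X/Y)

dY/dX = -17/X²
At X = 56: dY/dX = -17/3136, Y = 17/56

Elasticity = (-17/3136) · (56 / (17/56)) = -1

Interpretation: for a small percentage change in X, the percentage change in Y is approximately -1.00 times as large.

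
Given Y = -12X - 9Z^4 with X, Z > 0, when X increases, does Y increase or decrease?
Y decreases

Taking the partial derivative:
∂Y/∂X = -12

∂Y/∂X = -12 < 0 (assuming positive values)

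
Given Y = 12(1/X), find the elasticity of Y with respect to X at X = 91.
Elasticity = -1

Elasticity = (dY/dX) · (X/Y)

dY/dX = -12/X²
At X = 91: dY/dX = -12/8281, Y = 12/91

Elasticity = (-12/8281) · (91 / (12/91)) = -1

Interpretation: for a small percentage change in X, the percentage change in Y is approximately -1.00 times as large.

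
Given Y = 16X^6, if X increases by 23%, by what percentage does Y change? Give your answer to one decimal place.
246.3%

For Y = 16X^6:
If X → X(1 + 0.23)
Then Y → Y · (1 + 0.23)^6
     ≈ Y · 3.4628

Percentage change = ((1 + 0.23)^6 − 1) × 100% ≈ 246.3%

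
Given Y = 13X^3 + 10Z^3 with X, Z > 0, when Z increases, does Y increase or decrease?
Y increases

Taking the partial derivative:
∂Y/∂Z = 30Z^2

∂Y/∂Z = 30Z^2 > 0 (assuming positive values)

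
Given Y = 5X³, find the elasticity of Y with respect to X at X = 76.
Elasticity = 3

Elasticity = (dY/dX) · (X/Y)

dY/dX = 15·X²
At X = 76: dY/dX = 86640, Y = 2194880

Elasticity = 86640 · (76 / 2194880) = 3

Interpretation: for a small percentage change in X, the percentage change in Y is approximately 3.00 times as large.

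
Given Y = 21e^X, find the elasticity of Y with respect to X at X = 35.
Elasticity = 35

Elasticity = (dY/dX) · (X/Y)

dY/dX = 21·e^X
At X = 35: dY/dX = 21·e^35, Y = 21·e^35

Elasticity = (21·e^35) · (35 / (21·e^35)) = 35

Interpretation: for a small percentage change in X, the percentage change in Y is approximately 35.00 times as large.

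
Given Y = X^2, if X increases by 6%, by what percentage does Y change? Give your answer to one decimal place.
12.4%

For Y = X^2:
If X → X(1 + 0.06)
Then Y → Y · (1 + 0.06)^2
     = Y · 1.1236

Percentage change = ((1 + 0.06)^2 − 1) × 100% ≈ 12.4%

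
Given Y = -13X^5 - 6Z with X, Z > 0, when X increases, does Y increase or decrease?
Y decreases

Taking the partial derivative:
∂Y/∂X = -65X^4

∂Y/∂X = -65X^4 < 0 (assuming positive values)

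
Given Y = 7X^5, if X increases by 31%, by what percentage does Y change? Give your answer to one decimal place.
285.8%

For Y = 7X^5:
If X → X(1 + 0.31)
Then Y → Y · (1 + 0.31)^5
     ≈ Y · 3.8579

Percentage change = ((1 + 0.31)^5 − 1) × 100% ≈ 285.8%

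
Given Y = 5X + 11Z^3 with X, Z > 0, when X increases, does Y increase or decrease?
Y increases

Taking the partial derivative:
∂Y/∂X = 5

∂Y/∂X = 5 > 0 (assuming positive values)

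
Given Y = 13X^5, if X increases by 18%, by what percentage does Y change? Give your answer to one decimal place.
128.8%

For Y = 13X^5:
If X → X(1 + 0.18)
Then Y → Y · (1 + 0.18)^5
     ≈ Y · 2.2878

Percentage change = ((1 + 0.18)^5 − 1) × 100% ≈ 128.8%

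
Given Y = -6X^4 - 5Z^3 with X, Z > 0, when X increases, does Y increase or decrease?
Y decreases

Taking the partial derivative:
∂Y/∂X = -24X^3

∂Y/∂X = -24X^3 < 0 (assuming positive values)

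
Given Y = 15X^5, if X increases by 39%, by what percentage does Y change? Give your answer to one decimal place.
418.9%

For Y = 15X^5:
If X → X(1 + 0.39)
Then Y → Y · (1 + 0.39)^5
     ≈ Y · 5.1889

Percentage change = ((1 + 0.39)^5 − 1) × 100% ≈ 418.9%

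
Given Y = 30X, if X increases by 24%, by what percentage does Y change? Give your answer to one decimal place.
24.0%

For Y = 30X:
If X → X(1 + 0.24)
Then Y → Y · (1 + 0.24)^1
     = Y · 1.2400

Percentage change = ((1 + 0.24)^1 − 1) × 100% = 24.0%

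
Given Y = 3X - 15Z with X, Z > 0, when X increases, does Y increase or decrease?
Y increases

Taking the partial derivative:
∂Y/∂X = 3

∂Y/∂X = 3 > 0 (assuming positive values)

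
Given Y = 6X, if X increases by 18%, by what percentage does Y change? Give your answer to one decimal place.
18.0%

For Y = 6X:
If X → X(1 + 0.18)
Then Y → Y · (1 + 0.18)^1
     = Y · 1.1800

Percentage change = ((1 + 0.18)^1 − 1) × 100% = 18.0%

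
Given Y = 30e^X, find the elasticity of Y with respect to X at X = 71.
Elasticity = 71

Elasticity = (dY/dX) · (X/Y)

dY/dX = 30·e^X
At X = 71: dY/dX = 30·e^71, Y = 30·e^71

Elasticity = (30·e^71) · (71 / (30·e^71)) = 71

Interpretation: for a small percentage change in X, the percentage change in Y is approximately 71.00 times as large.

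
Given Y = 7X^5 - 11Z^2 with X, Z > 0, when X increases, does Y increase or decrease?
Y increases

Taking the partial derivative:
∂Y/∂X = 35X^4

∂Y/∂X = 35X^4 > 0 (assuming positive values)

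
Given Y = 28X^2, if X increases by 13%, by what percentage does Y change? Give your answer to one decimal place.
27.7%

For Y = 28X^2:
If X → X(1 + 0.13)
Then Y → Y · (1 + 0.13)^2
     = Y · 1.2769

Percentage change = ((1 + 0.13)^2 − 1) × 100% ≈ 27.7%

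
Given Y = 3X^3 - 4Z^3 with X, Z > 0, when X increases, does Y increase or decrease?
Y increases

Taking the partial derivative:
∂Y/∂X = 9X^2

∂Y/∂X = 9X^2 > 0 (assuming positive values)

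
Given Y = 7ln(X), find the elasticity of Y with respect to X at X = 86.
Elasticity = 1/ln(86) ≈ 0.2245

Elasticity = (dY/dX) · (X/Y)

dY/dX = 7/X
At X = 86: dY/dX = 7/86, Y = 7·ln(86)

Elasticity = (7/86) · (86 / (7·ln(86))) = 1/ln(86) ≈ 0.2245

Interpretation: for a small percentage change in X, the percentage change in Y is approximately 0.22 times as large.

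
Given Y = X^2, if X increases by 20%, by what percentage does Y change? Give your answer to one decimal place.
44.0%

For Y = X^2:
If X → X(1 + 0.2)
Then Y → Y · (1 + 0.2)^2
     = Y · 1.4400

Percentage change = ((1 + 0.2)^2 − 1) × 100% = 44.0%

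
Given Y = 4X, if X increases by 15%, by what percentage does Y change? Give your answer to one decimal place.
15.0%

For Y = 4X:
If X → X(1 + 0.15)
Then Y → Y · (1 + 0.15)^1
     = Y · 1.1500

Percentage change = ((1 + 0.15)^1 − 1) × 100% = 15.0%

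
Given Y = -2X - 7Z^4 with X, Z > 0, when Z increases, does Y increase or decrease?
Y decreases

Taking the partial derivative:
∂Y/∂Z = -28Z^3

∂Y/∂Z = -28Z^3 < 0 (assuming positive values)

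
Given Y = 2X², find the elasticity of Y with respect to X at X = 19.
Elasticity = 2

Elasticity = (dY/dX) · (X/Y)

dY/dX = 4·X
At X = 19: dY/dX = 76, Y = 722

Elasticity = 76 · (19 / 722) = 2

Interpretation: for a small percentage change in X, the percentage change in Y is approximately 2.00 times as large.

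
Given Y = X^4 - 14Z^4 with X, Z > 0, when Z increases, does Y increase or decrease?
Y decreases

Taking the partial derivative:
∂Y/∂Z = -56Z^3

∂Y/∂Z = -56Z^3 < 0 (assuming positive values)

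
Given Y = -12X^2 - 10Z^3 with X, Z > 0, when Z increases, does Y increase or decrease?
Y decreases

Taking the partial derivative:
∂Y/∂Z = -30Z^2

∂Y/∂Z = -30Z^2 < 0 (assuming positive values)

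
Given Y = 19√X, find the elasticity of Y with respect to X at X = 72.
Elasticity = 1/2

Elasticity = (dY/dX) · (X/Y)

dY/dX = 19/(2·√X)
At X = 72: dY/dX = 19·√2/24, Y = 114·√2

Elasticity = (19·√2/24) · (72 / (114·√2)) = 1/2

Interpretation: for a small percentage change in X, the percentage change in Y is approximately 0.50 times as large.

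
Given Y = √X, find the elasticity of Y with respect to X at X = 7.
Elasticity = 1/2

Elasticity = (dY/dX) · (X/Y)

dY/dX = 1/(2·√X)
At X = 7: dY/dX = √7/14, Y = √7

Elasticity = (√7/14) · (7 / (√7)) = 1/2

Interpretation: for a small percentage change in X, the percentage change in Y is approximately 0.50 times as large.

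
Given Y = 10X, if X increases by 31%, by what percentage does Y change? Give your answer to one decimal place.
31.0%

For Y = 10X:
If X → X(1 + 0.31)
Then Y → Y · (1 + 0.31)^1
     = Y · 1.3100

Percentage change = ((1 + 0.31)^1 − 1) × 100% = 31.0%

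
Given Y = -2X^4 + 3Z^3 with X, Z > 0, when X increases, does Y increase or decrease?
Y decreases

Taking the partial derivative:
∂Y/∂X = -8X^3

∂Y/∂X = -8X^3 < 0 (assuming positive values)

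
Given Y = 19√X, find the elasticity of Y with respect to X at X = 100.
Elasticity = 1/2

Elasticity = (dY/dX) · (X/Y)

dY/dX = 19/(2·√X)
At X = 100: dY/dX = 19/20, Y = 190

Elasticity = (19/20) · (100 / 190) = 1/2

Interpretation: for a small percentage change in X, the percentage change in Y is approximately 0.50 times as large.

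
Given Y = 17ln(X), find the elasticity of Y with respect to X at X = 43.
Elasticity = 1/ln(43) ≈ 0.2659

Elasticity = (dY/dX) · (X/Y)

dY/dX = 17/X
At X = 43: dY/dX = 17/43, Y = 17·ln(43)

Elasticity = (17/43) · (43 / (17·ln(43))) = 1/ln(43) ≈ 0.2659

Interpretation: for a small percentage change in X, the percentage change in Y is approximately 0.27 times as large.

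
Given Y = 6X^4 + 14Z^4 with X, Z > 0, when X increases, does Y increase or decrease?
Y increases

Taking the partial derivative:
∂Y/∂X = 24X^3

∂Y/∂X = 24X^3 > 0 (assuming positive values)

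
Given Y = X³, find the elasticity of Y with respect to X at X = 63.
Elasticity = 3

Elasticity = (dY/dX) · (X/Y)

dY/dX = 3·X²
At X = 63: dY/dX = 11907, Y = 250047

Elasticity = 11907 · (63 / 250047) = 3

Interpretation: for a small percentage change in X, the percentage change in Y is approximately 3.00 times as large.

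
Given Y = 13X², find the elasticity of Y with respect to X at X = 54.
Elasticity = 2

Elasticity = (dY/dX) · (X/Y)

dY/dX = 26·X
At X = 54: dY/dX = 1404, Y = 37908

Elasticity = 1404 · (54 / 37908) = 2

Interpretation: for a small percentage change in X, the percentage change in Y is approximately 2.00 times as large.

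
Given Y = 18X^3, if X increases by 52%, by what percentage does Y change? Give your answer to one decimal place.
251.2%

For Y = 18X^3:
If X → X(1 + 0.52)
Then Y → Y · (1 + 0.52)^3
     ≈ Y · 3.5118

Percentage change = ((1 + 0.52)^3 − 1) × 100% ≈ 251.2%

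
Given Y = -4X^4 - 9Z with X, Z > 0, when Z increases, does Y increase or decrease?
Y decreases

Taking the partial derivative:
∂Y/∂Z = -9

∂Y/∂Z = -9 < 0 (assuming positive values)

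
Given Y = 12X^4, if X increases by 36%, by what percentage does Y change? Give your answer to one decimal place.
242.1%

For Y = 12X^4:
If X → X(1 + 0.36)
Then Y → Y · (1 + 0.36)^4
     ≈ Y · 3.4210

Percentage change = ((1 + 0.36)^4 − 1) × 100% ≈ 242.1%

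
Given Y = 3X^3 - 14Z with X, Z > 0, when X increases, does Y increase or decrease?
Y increases

Taking the partial derivative:
∂Y/∂X = 9X^2

∂Y/∂X = 9X^2 > 0 (assuming positive values)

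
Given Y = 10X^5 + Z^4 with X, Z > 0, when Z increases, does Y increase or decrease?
Y increases

Taking the partial derivative:
∂Y/∂Z = 4Z^3

∂Y/∂Z = 4Z^3 > 0 (assuming positive values)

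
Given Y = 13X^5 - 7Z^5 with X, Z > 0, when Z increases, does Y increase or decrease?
Y decreases

Taking the partial derivative:
∂Y/∂Z = -35Z^4

∂Y/∂Z = -35Z^4 < 0 (assuming positive values)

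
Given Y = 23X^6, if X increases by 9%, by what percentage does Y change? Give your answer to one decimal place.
67.7%

For Y = 23X^6:
If X → X(1 + 0.09)
Then Y → Y · (1 + 0.09)^6
     ≈ Y · 1.6771

Percentage change = ((1 + 0.09)^6 − 1) × 100% ≈ 67.7%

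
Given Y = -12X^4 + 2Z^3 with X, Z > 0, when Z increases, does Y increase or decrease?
Y increases

Taking the partial derivative:
∂Y/∂Z = 6Z^2

∂Y/∂Z = 6Z^2 > 0 (assuming positive values)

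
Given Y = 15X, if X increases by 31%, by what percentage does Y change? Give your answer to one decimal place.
31.0%

For Y = 15X:
If X → X(1 + 0.31)
Then Y → Y · (1 + 0.31)^1
     = Y · 1.3100

Percentage change = ((1 + 0.31)^1 − 1) × 100% = 31.0%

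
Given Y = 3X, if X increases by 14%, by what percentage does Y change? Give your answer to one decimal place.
14.0%

For Y = 3X:
If X → X(1 + 0.14)
Then Y → Y · (1 + 0.14)^1
     = Y · 1.1400

Percentage change = ((1 + 0.14)^1 − 1) × 100% = 14.0%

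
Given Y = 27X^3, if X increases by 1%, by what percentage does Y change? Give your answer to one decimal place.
3.0%

For Y = 27X^3:
If X → X(1 + 0.01)
Then Y → Y · (1 + 0.01)^3
     ≈ Y · 1.0303

Percentage change = ((1 + 0.01)^3 − 1) × 100% ≈ 3.0%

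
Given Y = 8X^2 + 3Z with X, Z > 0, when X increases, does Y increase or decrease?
Y increases

Taking the partial derivative:
∂Y/∂X = 16X

∂Y/∂X = 16X > 0 (assuming positive values)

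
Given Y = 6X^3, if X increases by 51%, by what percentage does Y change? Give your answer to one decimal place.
244.3%

For Y = 6X^3:
If X → X(1 + 0.51)
Then Y → Y · (1 + 0.51)^3
     ≈ Y · 3.4430

Percentage change = ((1 + 0.51)^3 − 1) × 100% ≈ 244.3%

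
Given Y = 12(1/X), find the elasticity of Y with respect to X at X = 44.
Elasticity = -1

Elasticity = (dY/dX) · (X/Y)

dY/dX = -12/X²
At X = 44: dY/dX = -3/484, Y = 3/11

Elasticity = (-3/484) · (44 / (3/11)) = -1

Interpretation: for a small percentage change in X, the percentage change in Y is approximately -1.00 times as large.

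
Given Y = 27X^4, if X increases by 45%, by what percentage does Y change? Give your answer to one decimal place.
342.1%

For Y = 27X^4:
If X → X(1 + 0.45)
Then Y → Y · (1 + 0.45)^4
     ≈ Y · 4.4205

Percentage change = ((1 + 0.45)^4 − 1) × 100% ≈ 342.1%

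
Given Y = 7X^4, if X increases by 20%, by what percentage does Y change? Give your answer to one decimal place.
107.4%

For Y = 7X^4:
If X → X(1 + 0.2)
Then Y → Y · (1 + 0.2)^4
     = Y · 2.0736

Percentage change = ((1 + 0.2)^4 − 1) × 100% ≈ 107.4%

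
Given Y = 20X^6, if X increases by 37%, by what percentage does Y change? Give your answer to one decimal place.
561.2%

For Y = 20X^6:
If X → X(1 + 0.37)
Then Y → Y · (1 + 0.37)^6
     ≈ Y · 6.6119

Percentage change = ((1 + 0.37)^6 − 1) × 100% ≈ 561.2%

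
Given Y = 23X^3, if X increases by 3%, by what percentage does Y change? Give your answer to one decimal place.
9.3%

For Y = 23X^3:
If X → X(1 + 0.03)
Then Y → Y · (1 + 0.03)^3
     ≈ Y · 1.0927

Percentage change = ((1 + 0.03)^3 − 1) × 100% ≈ 9.3%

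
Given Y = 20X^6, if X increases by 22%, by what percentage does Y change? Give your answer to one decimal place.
229.7%

For Y = 20X^6:
If X → X(1 + 0.22)
Then Y → Y · (1 + 0.22)^6
     ≈ Y · 3.2973

Percentage change = ((1 + 0.22)^6 − 1) × 100% ≈ 229.7%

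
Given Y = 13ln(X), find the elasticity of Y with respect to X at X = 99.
Elasticity = 1/ln(99) ≈ 0.2176

Elasticity = (dY/dX) · (X/Y)

dY/dX = 13/X
At X = 99: dY/dX = 13/99, Y = 13·ln(99)

Elasticity = (13/99) · (99 / (13·ln(99))) = 1/ln(99) ≈ 0.2176

Interpretation: for a small percentage change in X, the percentage change in Y is approximately 0.22 times as large.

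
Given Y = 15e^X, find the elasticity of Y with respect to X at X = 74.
Elasticity = 74

Elasticity = (dY/dX) · (X/Y)

dY/dX = 15·e^X
At X = 74: dY/dX = 15·e^74, Y = 15·e^74

Elasticity = (15·e^74) · (74 / (15·e^74)) = 74

Interpretation: for a small percentage change in X, the percentage change in Y is approximately 74.00 times as large.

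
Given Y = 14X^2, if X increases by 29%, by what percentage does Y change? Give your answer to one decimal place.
66.4%

For Y = 14X^2:
If X → X(1 + 0.29)
Then Y → Y · (1 + 0.29)^2
     = Y · 1.6641

Percentage change = ((1 + 0.29)^2 − 1) × 100% ≈ 66.4%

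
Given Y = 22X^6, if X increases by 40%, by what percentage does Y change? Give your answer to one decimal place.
653.0%

For Y = 22X^6:
If X → X(1 + 0.4)
Then Y → Y · (1 + 0.4)^6
     ≈ Y · 7.5295

Percentage change = ((1 + 0.4)^6 − 1) × 100% ≈ 653.0%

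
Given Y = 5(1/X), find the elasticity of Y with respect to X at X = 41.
Elasticity = -1

Elasticity = (dY/dX) · (X/Y)

dY/dX = -5/X²
At X = 41: dY/dX = -5/1681, Y = 5/41

Elasticity = (-5/1681) · (41 / (5/41)) = -1

Interpretation: for a small percentage change in X, the percentage change in Y is approximately -1.00 times as large.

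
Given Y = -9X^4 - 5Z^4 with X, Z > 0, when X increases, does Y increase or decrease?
Y decreases

Taking the partial derivative:
∂Y/∂X = -36X^3

∂Y/∂X = -36X^3 < 0 (assuming positive values)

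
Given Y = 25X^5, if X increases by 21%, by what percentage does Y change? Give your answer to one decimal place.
159.4%

For Y = 25X^5:
If X → X(1 + 0.21)
Then Y → Y · (1 + 0.21)^5
     ≈ Y · 2.5937

Percentage change = ((1 + 0.21)^5 − 1) × 100% ≈ 159.4%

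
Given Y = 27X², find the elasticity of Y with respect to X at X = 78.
Elasticity = 2

Elasticity = (dY/dX) · (X/Y)

dY/dX = 54·X
At X = 78: dY/dX = 4212, Y = 164268

Elasticity = 4212 · (78 / 164268) = 2

Interpretation: for a small percentage change in X, the percentage change in Y is approximately 2.00 times as large.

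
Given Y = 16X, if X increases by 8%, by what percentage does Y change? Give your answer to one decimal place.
8.0%

For Y = 16X:
If X → X(1 + 0.08)
Then Y → Y · (1 + 0.08)^1
     = Y · 1.0800

Percentage change = ((1 + 0.08)^1 − 1) × 100% = 8.0%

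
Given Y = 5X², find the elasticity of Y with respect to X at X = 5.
Elasticity = 2

Elasticity = (dY/dX) · (X/Y)

dY/dX = 10·X
At X = 5: dY/dX = 50, Y = 125

Elasticity = 50 · (5 / 125) = 2

Interpretation: for a small percentage change in X, the percentage change in Y is approximately 2.00 times as large.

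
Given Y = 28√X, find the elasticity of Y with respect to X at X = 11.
Elasticity = 1/2

Elasticity = (dY/dX) · (X/Y)

dY/dX = 14/√X
At X = 11: dY/dX = 14·√11/11, Y = 28·√11

Elasticity = (14·√11/11) · (11 / (28·√11)) = 1/2

Interpretation: for a small percentage change in X, the percentage change in Y is approximately 0.50 times as large.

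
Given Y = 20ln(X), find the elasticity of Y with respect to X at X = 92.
Elasticity = 1/ln(92) ≈ 0.2212

Elasticity = (dY/dX) · (X/Y)

dY/dX = 20/X
At X = 92: dY/dX = 5/23, Y = 20·ln(92)

Elasticity = (5/23) · (92 / (20·ln(92))) = 1/ln(92) ≈ 0.2212

Interpretation: for a small percentage change in X, the percentage change in Y is approximately 0.22 times as large.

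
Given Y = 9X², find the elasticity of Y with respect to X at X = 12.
Elasticity = 2

Elasticity = (dY/dX) · (X/Y)

dY/dX = 18·X
At X = 12: dY/dX = 216, Y = 1296

Elasticity = 216 · (12 / 1296) = 2

Interpretation: for a small percentage change in X, the percentage change in Y is approximately 2.00 times as large.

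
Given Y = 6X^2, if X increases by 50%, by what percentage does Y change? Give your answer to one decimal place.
125.0%

For Y = 6X^2:
If X → X(1 + 0.5)
Then Y → Y · (1 + 0.5)^2
     = Y · 2.2500

Percentage change = ((1 + 0.5)^2 − 1) × 100% = 125.0%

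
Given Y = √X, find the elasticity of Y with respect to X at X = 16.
Elasticity = 1/2

Elasticity = (dY/dX) · (X/Y)

dY/dX = 1/(2·√X)
At X = 16: dY/dX = 1/8, Y = 4

Elasticity = (1/8) · (16 / 4) = 1/2

Interpretation: for a small percentage change in X, the percentage change in Y is approximately 0.50 times as large.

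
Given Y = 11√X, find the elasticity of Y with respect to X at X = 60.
Elasticity = 1/2

Elasticity = (dY/dX) · (X/Y)

dY/dX = 11/(2·√X)
At X = 60: dY/dX = 11·√15/60, Y = 22·√15

Elasticity = (11·√15/60) · (60 / (22·√15)) = 1/2

Interpretation: for a small percentage change in X, the percentage change in Y is approximately 0.50 times as large.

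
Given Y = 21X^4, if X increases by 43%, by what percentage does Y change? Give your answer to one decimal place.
318.2%

For Y = 21X^4:
If X → X(1 + 0.43)
Then Y → Y · (1 + 0.43)^4
     ≈ Y · 4.1816

Percentage change = ((1 + 0.43)^4 − 1) × 100% ≈ 318.2%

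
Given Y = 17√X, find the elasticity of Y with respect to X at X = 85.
Elasticity = 1/2

Elasticity = (dY/dX) · (X/Y)

dY/dX = 17/(2·√X)
At X = 85: dY/dX = √85/10, Y = 17·√85

Elasticity = (√85/10) · (85 / (17·√85)) = 1/2

Interpretation: for a small percentage change in X, the percentage change in Y is approximately 0.50 times as large.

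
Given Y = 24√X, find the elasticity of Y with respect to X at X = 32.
Elasticity = 1/2

Elasticity = (dY/dX) · (X/Y)

dY/dX = 12/√X
At X = 32: dY/dX = 3·√2/2, Y = 96·√2

Elasticity = (3·√2/2) · (32 / (96·√2)) = 1/2

Interpretation: for a small percentage change in X, the percentage change in Y is approximately 0.50 times as large.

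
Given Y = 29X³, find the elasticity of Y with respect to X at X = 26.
Elasticity = 3

Elasticity = (dY/dX) · (X/Y)

dY/dX = 87·X²
At X = 26: dY/dX = 58812, Y = 509704

Elasticity = 58812 · (26 / 509704) = 3

Interpretation: for a small percentage change in X, the percentage change in Y is approximately 3.00 times as large.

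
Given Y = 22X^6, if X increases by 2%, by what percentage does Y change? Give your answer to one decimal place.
12.6%

For Y = 22X^6:
If X → X(1 + 0.02)
Then Y → Y · (1 + 0.02)^6
     ≈ Y · 1.1262

Percentage change = ((1 + 0.02)^6 − 1) × 100% ≈ 12.6%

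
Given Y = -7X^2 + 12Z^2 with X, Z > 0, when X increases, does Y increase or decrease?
Y decreases

Taking the partial derivative:
∂Y/∂X = -14X

∂Y/∂X = -14X < 0 (assuming positive values)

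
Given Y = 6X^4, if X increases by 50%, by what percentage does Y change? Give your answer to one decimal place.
406.3%

For Y = 6X^4:
If X → X(1 + 0.5)
Then Y → Y · (1 + 0.5)^4
     = Y · 5.0625

Percentage change = ((1 + 0.5)^4 − 1) × 100% ≈ 406.3%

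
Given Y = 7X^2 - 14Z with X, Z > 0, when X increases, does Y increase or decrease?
Y increases

Taking the partial derivative:
∂Y/∂X = 14X

∂Y/∂X = 14X > 0 (assuming positive values)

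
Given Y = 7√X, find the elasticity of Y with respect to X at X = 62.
Elasticity = 1/2

Elasticity = (dY/dX) · (X/Y)

dY/dX = 7/(2·√X)
At X = 62: dY/dX = 7·√62/124, Y = 7·√62

Elasticity = (7·√62/124) · (62 / (7·√62)) = 1/2

Interpretation: for a small percentage change in X, the percentage change in Y is approximately 0.50 times as large.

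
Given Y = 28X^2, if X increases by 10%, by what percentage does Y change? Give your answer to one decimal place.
21.0%

For Y = 28X^2:
If X → X(1 + 0.1)
Then Y → Y · (1 + 0.1)^2
     = Y · 1.2100

Percentage change = ((1 + 0.1)^2 − 1) × 100% = 21.0%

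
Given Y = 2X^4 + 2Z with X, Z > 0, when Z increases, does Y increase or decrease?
Y increases

Taking the partial derivative:
∂Y/∂Z = 2

∂Y/∂Z = 2 > 0 (assuming positive values)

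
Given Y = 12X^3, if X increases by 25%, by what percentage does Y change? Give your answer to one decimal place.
95.3%

For Y = 12X^3:
If X → X(1 + 0.25)
Then Y → Y · (1 + 0.25)^3
     ≈ Y · 1.9531

Percentage change = ((1 + 0.25)^3 − 1) × 100% ≈ 95.3%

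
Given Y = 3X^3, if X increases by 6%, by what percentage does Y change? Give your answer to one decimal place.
19.1%

For Y = 3X^3:
If X → X(1 + 0.06)
Then Y → Y · (1 + 0.06)^3
     ≈ Y · 1.1910

Percentage change = ((1 + 0.06)^3 − 1) × 100% ≈ 19.1%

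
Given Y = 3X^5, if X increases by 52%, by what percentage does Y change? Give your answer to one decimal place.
711.4%

For Y = 3X^5:
If X → X(1 + 0.52)
Then Y → Y · (1 + 0.52)^5
     ≈ Y · 8.1137

Percentage change = ((1 + 0.52)^5 − 1) × 100% ≈ 711.4%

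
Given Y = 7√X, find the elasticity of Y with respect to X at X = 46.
Elasticity = 1/2

Elasticity = (dY/dX) · (X/Y)

dY/dX = 7/(2·√X)
At X = 46: dY/dX = 7·√46/92, Y = 7·√46

Elasticity = (7·√46/92) · (46 / (7·√46)) = 1/2

Interpretation: for a small percentage change in X, the percentage change in Y is approximately 0.50 times as large.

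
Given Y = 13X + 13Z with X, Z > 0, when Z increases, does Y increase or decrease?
Y increases

Taking the partial derivative:
∂Y/∂Z = 13

∂Y/∂Z = 13 > 0 (assuming positive values)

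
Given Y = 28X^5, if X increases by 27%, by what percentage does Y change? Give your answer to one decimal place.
230.4%

For Y = 28X^5:
If X → X(1 + 0.27)
Then Y → Y · (1 + 0.27)^5
     ≈ Y · 3.3038

Percentage change = ((1 + 0.27)^5 − 1) × 100% ≈ 230.4%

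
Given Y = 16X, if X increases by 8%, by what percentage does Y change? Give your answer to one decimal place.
8.0%

For Y = 16X:
If X → X(1 + 0.08)
Then Y → Y · (1 + 0.08)^1
     = Y · 1.0800

Percentage change = ((1 + 0.08)^1 − 1) × 100% = 8.0%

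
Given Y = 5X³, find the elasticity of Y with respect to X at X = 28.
Elasticity = 3

Elasticity = (dY/dX) · (X/Y)

dY/dX = 15·X²
At X = 28: dY/dX = 11760, Y = 109760

Elasticity = 11760 · (28 / 109760) = 3

Interpretation: for a small percentage change in X, the percentage change in Y is approximately 3.00 times as large.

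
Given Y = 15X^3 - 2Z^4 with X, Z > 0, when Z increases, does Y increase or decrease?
Y decreases

Taking the partial derivative:
∂Y/∂Z = -8Z^3

∂Y/∂Z = -8Z^3 < 0 (assuming positive values)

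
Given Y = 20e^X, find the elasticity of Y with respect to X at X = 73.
Elasticity = 73

Elasticity = (dY/dX) · (X/Y)

dY/dX = 20·e^X
At X = 73: dY/dX = 20·e^73, Y = 20·e^73

Elasticity = (20·e^73) · (73 / (20·e^73)) = 73

Interpretation: for a small percentage change in X, the percentage change in Y is approximately 73.00 times as large.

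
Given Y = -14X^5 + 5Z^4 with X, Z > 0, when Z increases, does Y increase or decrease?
Y increases

Taking the partial derivative:
∂Y/∂Z = 20Z^3

∂Y/∂Z = 20Z^3 > 0 (assuming positive values)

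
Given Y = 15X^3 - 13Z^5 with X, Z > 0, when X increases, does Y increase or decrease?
Y increases

Taking the partial derivative:
∂Y/∂X = 45X^2

∂Y/∂X = 45X^2 > 0 (assuming positive values)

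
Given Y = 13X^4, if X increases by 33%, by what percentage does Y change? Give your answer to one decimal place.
212.9%

For Y = 13X^4:
If X → X(1 + 0.33)
Then Y → Y · (1 + 0.33)^4
     ≈ Y · 3.1290

Percentage change = ((1 + 0.33)^4 − 1) × 100% ≈ 212.9%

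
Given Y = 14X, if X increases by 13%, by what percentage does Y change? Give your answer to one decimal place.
13.0%

For Y = 14X:
If X → X(1 + 0.13)
Then Y → Y · (1 + 0.13)^1
     = Y · 1.1300

Percentage change = ((1 + 0.13)^1 − 1) × 100% = 13.0%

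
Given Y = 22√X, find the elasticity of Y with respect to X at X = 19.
Elasticity = 1/2

Elasticity = (dY/dX) · (X/Y)

dY/dX = 11/√X
At X = 19: dY/dX = 11·√19/19, Y = 22·√19

Elasticity = (11·√19/19) · (19 / (22·√19)) = 1/2

Interpretation: for a small percentage change in X, the percentage change in Y is approximately 0.50 times as large.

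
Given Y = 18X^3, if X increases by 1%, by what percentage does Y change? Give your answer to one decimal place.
3.0%

For Y = 18X^3:
If X → X(1 + 0.01)
Then Y → Y · (1 + 0.01)^3
     ≈ Y · 1.0303

Percentage change = ((1 + 0.01)^3 − 1) × 100% ≈ 3.0%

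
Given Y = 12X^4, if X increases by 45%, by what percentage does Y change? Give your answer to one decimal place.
342.1%

For Y = 12X^4:
If X → X(1 + 0.45)
Then Y → Y · (1 + 0.45)^4
     ≈ Y · 4.4205

Percentage change = ((1 + 0.45)^4 − 1) × 100% ≈ 342.1%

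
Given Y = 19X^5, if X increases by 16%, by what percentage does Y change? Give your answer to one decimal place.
110.0%

For Y = 19X^5:
If X → X(1 + 0.16)
Then Y → Y · (1 + 0.16)^5
     ≈ Y · 2.1003

Percentage change = ((1 + 0.16)^5 − 1) × 100% ≈ 110.0%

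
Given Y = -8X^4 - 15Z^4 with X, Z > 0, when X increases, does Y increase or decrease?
Y decreases

Taking the partial derivative:
∂Y/∂X = -32X^3

∂Y/∂X = -32X^3 < 0 (assuming positive values)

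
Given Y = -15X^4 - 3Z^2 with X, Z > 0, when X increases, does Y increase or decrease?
Y decreases

Taking the partial derivative:
∂Y/∂X = -60X^3

∂Y/∂X = -60X^3 < 0 (assuming positive values)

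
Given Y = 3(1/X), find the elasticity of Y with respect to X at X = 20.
Elasticity = -1

Elasticity = (dY/dX) · (X/Y)

dY/dX = -3/X²
At X = 20: dY/dX = -3/400, Y = 3/20

Elasticity = (-3/400) · (20 / (3/20)) = -1

Interpretation: for a small percentage change in X, the percentage change in Y is approximately -1.00 times as large.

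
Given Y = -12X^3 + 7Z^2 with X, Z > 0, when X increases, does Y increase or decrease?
Y decreases

Taking the partial derivative:
∂Y/∂X = -36X^2

∂Y/∂X = -36X^2 < 0 (assuming positive values)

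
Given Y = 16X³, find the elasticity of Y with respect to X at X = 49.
Elasticity = 3

Elasticity = (dY/dX) · (X/Y)

dY/dX = 48·X²
At X = 49: dY/dX = 115248, Y = 1882384

Elasticity = 115248 · (49 / 1882384) = 3

Interpretation: for a small percentage change in X, the percentage change in Y is approximately 3.00 times as large.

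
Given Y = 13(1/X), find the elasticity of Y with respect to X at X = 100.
Elasticity = -1

Elasticity = (dY/dX) · (X/Y)

dY/dX = -13/X²
At X = 100: dY/dX = -13/10000, Y = 13/100

Elasticity = (-13/10000) · (100 / (13/100)) = -1

Interpretation: for a small percentage change in X, the percentage change in Y is approximately -1.00 times as large.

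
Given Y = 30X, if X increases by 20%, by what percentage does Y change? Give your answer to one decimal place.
20.0%

For Y = 30X:
If X → X(1 + 0.2)
Then Y → Y · (1 + 0.2)^1
     = Y · 1.2000

Percentage change = ((1 + 0.2)^1 − 1) × 100% = 20.0%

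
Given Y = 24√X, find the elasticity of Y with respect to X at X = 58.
Elasticity = 1/2

Elasticity = (dY/dX) · (X/Y)

dY/dX = 12/√X
At X = 58: dY/dX = 6·√58/29, Y = 24·√58

Elasticity = (6·√58/29) · (58 / (24·√58)) = 1/2

Interpretation: for a small percentage change in X, the percentage change in Y is approximately 0.50 times as large.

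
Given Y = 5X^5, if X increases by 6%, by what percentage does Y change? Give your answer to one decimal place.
33.8%

For Y = 5X^5:
If X → X(1 + 0.06)
Then Y → Y · (1 + 0.06)^5
     ≈ Y · 1.3382

Percentage change = ((1 + 0.06)^5 − 1) × 100% ≈ 33.8%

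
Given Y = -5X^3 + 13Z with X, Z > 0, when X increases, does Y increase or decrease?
Y decreases

Taking the partial derivative:
∂Y/∂X = -15X^2

∂Y/∂X = -15X^2 < 0 (assuming positive values)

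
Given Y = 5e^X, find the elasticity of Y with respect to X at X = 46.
Elasticity = 46

Elasticity = (dY/dX) · (X/Y)

dY/dX = 5·e^X
At X = 46: dY/dX = 5·e^46, Y = 5·e^46

Elasticity = (5·e^46) · (46 / (5·e^46)) = 46

Interpretation: for a small percentage change in X, the percentage change in Y is approximately 46.00 times as large.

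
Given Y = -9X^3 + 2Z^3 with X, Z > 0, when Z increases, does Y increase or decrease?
Y increases

Taking the partial derivative:
∂Y/∂Z = 6Z^2

∂Y/∂Z = 6Z^2 > 0 (assuming positive values)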